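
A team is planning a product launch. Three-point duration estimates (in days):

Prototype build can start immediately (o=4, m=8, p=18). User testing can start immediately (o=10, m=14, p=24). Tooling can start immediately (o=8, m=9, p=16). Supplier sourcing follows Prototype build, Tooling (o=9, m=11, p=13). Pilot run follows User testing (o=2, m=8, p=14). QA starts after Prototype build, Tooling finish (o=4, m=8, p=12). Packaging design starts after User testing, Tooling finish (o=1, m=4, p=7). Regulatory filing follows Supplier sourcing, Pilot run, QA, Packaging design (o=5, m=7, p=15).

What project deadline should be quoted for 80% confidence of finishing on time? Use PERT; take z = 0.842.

te_Prototype build = (4 + 4·8 + 18)/6 = 54/6 = 9; σ²_Prototype build = ((18−4)/6)² = 5.444
te_User testing = (10 + 4·14 + 24)/6 = 90/6 = 15; σ²_User testing = ((24−10)/6)² = 5.444
te_Tooling = (8 + 4·9 + 16)/6 = 60/6 = 10; σ²_Tooling = ((16−8)/6)² = 1.778
te_Supplier sourcing = (9 + 4·11 + 13)/6 = 66/6 = 11; σ²_Supplier sourcing = ((13−9)/6)² = 0.444
te_Pilot run = (2 + 4·8 + 14)/6 = 48/6 = 8; σ²_Pilot run = ((14−2)/6)² = 4.000
te_QA = (4 + 4·8 + 12)/6 = 48/6 = 8; σ²_QA = ((12−4)/6)² = 1.778
te_Packaging design = (1 + 4·4 + 7)/6 = 24/6 = 4; σ²_Packaging design = ((7−1)/6)² = 1.000
te_Regulatory filing = (5 + 4·7 + 15)/6 = 48/6 = 8; σ²_Regulatory filing = ((15−5)/6)² = 2.778

Forward pass:
ES_Prototype build = 0; EF_Prototype build = 9
ES_User testing = 0; EF_User testing = 15
ES_Tooling = 0; EF_Tooling = 10
ES_Supplier sourcing = max(EF_Prototype build=9, EF_Tooling=10) = 10; EF_Supplier sourcing = 10+11 = 21
ES_Pilot run = 15; EF_Pilot run = 15+8 = 23
ES_QA = max(EF_Prototype build=9, EF_Tooling=10) = 10; EF_QA = 10+8 = 18
ES_Packaging design = max(EF_User testing=15, EF_Tooling=10) = 15; EF_Packaging design = 15+4 = 19
ES_Regulatory filing = max(EF_Supplier sourcing=21, EF_Pilot run=23, EF_QA=18, EF_Packaging design=19) = 23; EF_Regulatory filing = 23+8 = 31
Expected project duration μ = 31 days. Critical path: User testing → Pilot run → Regulatory filing.

Variance along critical path = 5.444 + 4.000 + 2.778 = 12.222; σ = 3.496 days.
D = μ + z·σ = 31 + 0.842·3.496 = 33.9 days

33.9 days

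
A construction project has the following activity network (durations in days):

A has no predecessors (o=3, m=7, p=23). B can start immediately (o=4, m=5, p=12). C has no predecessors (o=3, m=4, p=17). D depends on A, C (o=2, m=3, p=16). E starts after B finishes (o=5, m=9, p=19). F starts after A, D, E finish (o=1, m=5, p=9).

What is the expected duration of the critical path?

te_A = (3 + 4·7 + 23)/6 = 54/6 = 9
te_B = (4 + 4·5 + 12)/6 = 36/6 = 6
te_C = (3 + 4·4 + 17)/6 = 36/6 = 6
te_D = (2 + 4·3 + 16)/6 = 30/6 = 5
te_E = (5 + 4·9 + 19)/6 = 60/6 = 10
te_F = (1 + 4·5 + 9)/6 = 30/6 = 5

Forward pass:
ES_A = 0; EF_A = 9
ES_B = 0; EF_B = 6
ES_C = 0; EF_C = 6
ES_D = max(EF_A=9, EF_C=6) = 9; EF_D = 9+5 = 14
ES_E = 6; EF_E = 6+10 = 16
ES_F = max(EF_A=9, EF_D=14, EF_E=16) = 16; EF_F = 16+5 = 21
Expected project duration μ = 21 days. Critical path: B → E → F.

21 days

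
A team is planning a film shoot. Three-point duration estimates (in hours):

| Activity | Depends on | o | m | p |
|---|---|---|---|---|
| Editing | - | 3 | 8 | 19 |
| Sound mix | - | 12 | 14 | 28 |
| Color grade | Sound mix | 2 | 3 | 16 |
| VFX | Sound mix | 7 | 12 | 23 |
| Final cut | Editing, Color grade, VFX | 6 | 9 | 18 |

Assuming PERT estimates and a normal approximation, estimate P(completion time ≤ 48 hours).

0.982

te_Editing = (3 + 4·8 + 19)/6 = 54/6 = 9; σ²_Editing = ((19−3)/6)² = 7.111
te_Sound mix = (12 + 4·14 + 28)/6 = 96/6 = 16; σ²_Sound mix = ((28−12)/6)² = 7.111
te_Color grade = (2 + 4·3 + 16)/6 = 30/6 = 5; σ²_Color grade = ((16−2)/6)² = 5.444
te_VFX = (7 + 4·12 + 23)/6 = 78/6 = 13; σ²_VFX = ((23−7)/6)² = 7.111
te_Final cut = (6 + 4·9 + 18)/6 = 60/6 = 10; σ²_Final cut = ((18−6)/6)² = 4.000

Forward pass:
ES_Editing = 0; EF_Editing = 9
ES_Sound mix = 0; EF_Sound mix = 16
ES_Color grade = 16; EF_Color grade = 16+5 = 21
ES_VFX = 16; EF_VFX = 16+13 = 29
ES_Final cut = max(EF_Editing=9, EF_Color grade=21, EF_VFX=29) = 29; EF_Final cut = 29+10 = 39
Expected project duration μ = 39 hours. Critical path: Sound mix → VFX → Final cut.

Variance along critical path = 7.111 + 7.111 + 4.000 = 18.222; σ = √18.222 = 4.269 hours.
Z = (48 − 39) / 4.269 = 2.108
P(T ≤ 48) = Φ(2.108) ≈ 0.982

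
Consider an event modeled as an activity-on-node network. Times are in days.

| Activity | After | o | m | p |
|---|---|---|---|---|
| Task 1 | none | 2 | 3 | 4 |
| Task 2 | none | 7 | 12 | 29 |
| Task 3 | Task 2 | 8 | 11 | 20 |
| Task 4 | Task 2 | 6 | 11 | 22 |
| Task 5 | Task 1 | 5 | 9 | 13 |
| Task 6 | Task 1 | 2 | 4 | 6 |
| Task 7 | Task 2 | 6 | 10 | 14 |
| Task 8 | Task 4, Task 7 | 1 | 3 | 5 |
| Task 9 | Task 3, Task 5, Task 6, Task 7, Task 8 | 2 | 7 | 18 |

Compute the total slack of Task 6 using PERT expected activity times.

22 days

te_Task 1 = (2 + 4·3 + 4)/6 = 18/6 = 3
te_Task 2 = (7 + 4·12 + 29)/6 = 84/6 = 14
te_Task 3 = (8 + 4·11 + 20)/6 = 72/6 = 12
te_Task 4 = (6 + 4·11 + 22)/6 = 72/6 = 12
te_Task 5 = (5 + 4·9 + 13)/6 = 54/6 = 9
te_Task 6 = (2 + 4·4 + 6)/6 = 24/6 = 4
te_Task 7 = (6 + 4·10 + 14)/6 = 60/6 = 10
te_Task 8 = (1 + 4·3 + 5)/6 = 18/6 = 3
te_Task 9 = (2 + 4·7 + 18)/6 = 48/6 = 8

Forward pass:
ES_Task 1 = 0; EF_Task 1 = 3
ES_Task 2 = 0; EF_Task 2 = 14
ES_Task 3 = 14; EF_Task 3 = 14+12 = 26
ES_Task 4 = 14; EF_Task 4 = 14+12 = 26
ES_Task 5 = 3; EF_Task 5 = 3+9 = 12
ES_Task 6 = 3; EF_Task 6 = 3+4 = 7
ES_Task 7 = 14; EF_Task 7 = 14+10 = 24
ES_Task 8 = max(EF_Task 4=26, EF_Task 7=24) = 26; EF_Task 8 = 26+3 = 29
ES_Task 9 = max(EF_Task 3=26, EF_Task 5=12, EF_Task 6=7, EF_Task 7=24, EF_Task 8=29) = 29; EF_Task 9 = 29+8 = 37
Expected project duration μ = 37 days. Critical path: Task 2 → Task 4 → Task 8 → Task 9.

Backward pass:
LF_Task 9 = 37; LS_Task 9 = 37−8 = 29
LF_Task 8 = LS_Task 9 = 29; LS_Task 8 = 29−3 = 26
LF_Task 7 = min(LS_Task 8=26, LS_Task 9=29) = 26; LS_Task 7 = 26−10 = 16
LF_Task 6 = LS_Task 9 = 29; LS_Task 6 = 29−4 = 25
LF_Task 5 = LS_Task 9 = 29; LS_Task 5 = 29−9 = 20
LF_Task 4 = LS_Task 8 = 26; LS_Task 4 = 26−12 = 14
LF_Task 3 = LS_Task 9 = 29; LS_Task 3 = 29−12 = 17
LF_Task 2 = min(LS_Task 3=17, LS_Task 4=14, LS_Task 7=16) = 14; LS_Task 2 = 14−14 = 0
LF_Task 1 = min(LS_Task 5=20, LS_Task 6=25) = 20; LS_Task 1 = 20−3 = 17
Slack_Task 6 = LS_Task 6 − ES_Task 6 = 25 − 3 = 22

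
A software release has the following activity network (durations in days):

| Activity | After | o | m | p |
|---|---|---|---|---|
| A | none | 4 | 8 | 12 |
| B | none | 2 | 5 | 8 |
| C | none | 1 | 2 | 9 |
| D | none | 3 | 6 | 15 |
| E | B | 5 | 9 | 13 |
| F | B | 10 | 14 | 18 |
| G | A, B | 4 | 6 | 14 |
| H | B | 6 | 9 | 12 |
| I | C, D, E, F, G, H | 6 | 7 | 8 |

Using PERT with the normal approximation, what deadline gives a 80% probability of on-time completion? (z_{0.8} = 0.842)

27.4 days

te_A = (4 + 4·8 + 12)/6 = 48/6 = 8; σ²_A = ((12−4)/6)² = 1.778
te_B = (2 + 4·5 + 8)/6 = 30/6 = 5; σ²_B = ((8−2)/6)² = 1.000
te_C = (1 + 4·2 + 9)/6 = 18/6 = 3; σ²_C = ((9−1)/6)² = 1.778
te_D = (3 + 4·6 + 15)/6 = 42/6 = 7; σ²_D = ((15−3)/6)² = 4.000
te_E = (5 + 4·9 + 13)/6 = 54/6 = 9; σ²_E = ((13−5)/6)² = 1.778
te_F = (10 + 4·14 + 18)/6 = 84/6 = 14; σ²_F = ((18−10)/6)² = 1.778
te_G = (4 + 4·6 + 14)/6 = 42/6 = 7; σ²_G = ((14−4)/6)² = 2.778
te_H = (6 + 4·9 + 12)/6 = 54/6 = 9; σ²_H = ((12−6)/6)² = 1.000
te_I = (6 + 4·7 + 8)/6 = 42/6 = 7; σ²_I = ((8−6)/6)² = 0.111

Forward pass:
ES_A = 0; EF_A = 8
ES_B = 0; EF_B = 5
ES_C = 0; EF_C = 3
ES_D = 0; EF_D = 7
ES_E = 5; EF_E = 5+9 = 14
ES_F = 5; EF_F = 5+14 = 19
ES_G = max(EF_A=8, EF_B=5) = 8; EF_G = 8+7 = 15
ES_H = 5; EF_H = 5+9 = 14
ES_I = max(EF_C=3, EF_D=7, EF_E=14, EF_F=19, EF_G=15, EF_H=14) = 19; EF_I = 19+7 = 26
Expected project duration μ = 26 days. Critical path: B → F → I.

Variance along critical path = 1.000 + 1.778 + 0.111 = 2.889; σ = 1.700 days.
D = μ + z·σ = 26 + 0.842·1.700 = 27.4 days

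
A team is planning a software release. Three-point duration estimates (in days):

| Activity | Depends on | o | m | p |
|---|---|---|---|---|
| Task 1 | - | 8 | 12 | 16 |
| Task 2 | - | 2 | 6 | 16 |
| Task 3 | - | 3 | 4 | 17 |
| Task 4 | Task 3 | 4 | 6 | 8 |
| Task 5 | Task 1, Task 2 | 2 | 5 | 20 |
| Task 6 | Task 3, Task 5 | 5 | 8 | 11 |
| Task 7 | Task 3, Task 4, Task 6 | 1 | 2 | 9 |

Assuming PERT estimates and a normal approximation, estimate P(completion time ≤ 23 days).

0.029

te_Task 1 = (8 + 4·12 + 16)/6 = 72/6 = 12; σ²_Task 1 = ((16−8)/6)² = 1.778
te_Task 2 = (2 + 4·6 + 16)/6 = 42/6 = 7; σ²_Task 2 = ((16−2)/6)² = 5.444
te_Task 3 = (3 + 4·4 + 17)/6 = 36/6 = 6; σ²_Task 3 = ((17−3)/6)² = 5.444
te_Task 4 = (4 + 4·6 + 8)/6 = 36/6 = 6; σ²_Task 4 = ((8−4)/6)² = 0.444
te_Task 5 = (2 + 4·5 + 20)/6 = 42/6 = 7; σ²_Task 5 = ((20−2)/6)² = 9.000
te_Task 6 = (5 + 4·8 + 11)/6 = 48/6 = 8; σ²_Task 6 = ((11−5)/6)² = 1.000
te_Task 7 = (1 + 4·2 + 9)/6 = 18/6 = 3; σ²_Task 7 = ((9−1)/6)² = 1.778

Forward pass:
ES_Task 1 = 0; EF_Task 1 = 12
ES_Task 2 = 0; EF_Task 2 = 7
ES_Task 3 = 0; EF_Task 3 = 6
ES_Task 4 = 6; EF_Task 4 = 6+6 = 12
ES_Task 5 = max(EF_Task 1=12, EF_Task 2=7) = 12; EF_Task 5 = 12+7 = 19
ES_Task 6 = max(EF_Task 3=6, EF_Task 5=19) = 19; EF_Task 6 = 19+8 = 27
ES_Task 7 = max(EF_Task 3=6, EF_Task 4=12, EF_Task 6=27) = 27; EF_Task 7 = 27+3 = 30
Expected project duration μ = 30 days. Critical path: Task 1 → Task 5 → Task 6 → Task 7.

Variance along critical path = 1.778 + 9.000 + 1.000 + 1.778 = 13.556; σ = √13.556 = 3.682 days.
Z = (23 − 30) / 3.682 = -1.901
P(T ≤ 23) = Φ(-1.901) ≈ 0.029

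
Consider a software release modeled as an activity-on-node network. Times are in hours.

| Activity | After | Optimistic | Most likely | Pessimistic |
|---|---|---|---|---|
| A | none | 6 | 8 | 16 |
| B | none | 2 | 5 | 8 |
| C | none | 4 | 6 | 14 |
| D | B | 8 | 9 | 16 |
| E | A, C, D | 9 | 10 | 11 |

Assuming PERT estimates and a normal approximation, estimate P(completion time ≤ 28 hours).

te_A = (6 + 4·8 + 16)/6 = 54/6 = 9; σ²_A = ((16−6)/6)² = 2.778
te_B = (2 + 4·5 + 8)/6 = 30/6 = 5; σ²_B = ((8−2)/6)² = 1.000
te_C = (4 + 4·6 + 14)/6 = 42/6 = 7; σ²_C = ((14−4)/6)² = 2.778
te_D = (8 + 4·9 + 16)/6 = 60/6 = 10; σ²_D = ((16−8)/6)² = 1.778
te_E = (9 + 4·10 + 11)/6 = 60/6 = 10; σ²_E = ((11−9)/6)² = 0.111

Forward pass:
ES_A = 0; EF_A = 9
ES_B = 0; EF_B = 5
ES_C = 0; EF_C = 7
ES_D = 5; EF_D = 5+10 = 15
ES_E = max(EF_A=9, EF_C=7, EF_D=15) = 15; EF_E = 15+10 = 25
Expected project duration μ = 25 hours. Critical path: B → D → E.

Variance along critical path = 1.000 + 1.778 + 0.111 = 2.889; σ = √2.889 = 1.700 hours.
Z = (28 − 25) / 1.700 = 1.765
P(T ≤ 28) = Φ(1.765) ≈ 0.961

0.961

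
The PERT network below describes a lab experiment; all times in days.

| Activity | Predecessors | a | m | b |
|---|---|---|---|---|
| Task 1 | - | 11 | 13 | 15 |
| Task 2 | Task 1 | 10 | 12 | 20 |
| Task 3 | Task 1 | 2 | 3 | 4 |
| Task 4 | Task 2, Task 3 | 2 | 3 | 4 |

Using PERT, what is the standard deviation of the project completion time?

te_Task 1 = (11 + 4·13 + 15)/6 = 78/6 = 13; σ²_Task 1 = ((15−11)/6)² = 0.444
te_Task 2 = (10 + 4·12 + 20)/6 = 78/6 = 13; σ²_Task 2 = ((20−10)/6)² = 2.778
te_Task 3 = (2 + 4·3 + 4)/6 = 18/6 = 3; σ²_Task 3 = ((4−2)/6)² = 0.111
te_Task 4 = (2 + 4·3 + 4)/6 = 18/6 = 3; σ²_Task 4 = ((4−2)/6)² = 0.111

Forward pass:
ES_Task 1 = 0; EF_Task 1 = 13
ES_Task 2 = 13; EF_Task 2 = 13+13 = 26
ES_Task 3 = 13; EF_Task 3 = 13+3 = 16
ES_Task 4 = max(EF_Task 2=26, EF_Task 3=16) = 26; EF_Task 4 = 26+3 = 29
Expected project duration μ = 29 days. Critical path: Task 1 → Task 2 → Task 4.

Variance along critical path = 0.444 + 2.778 + 0.111 = 3.333
σ = √3.333 = 1.826 days

1.83 days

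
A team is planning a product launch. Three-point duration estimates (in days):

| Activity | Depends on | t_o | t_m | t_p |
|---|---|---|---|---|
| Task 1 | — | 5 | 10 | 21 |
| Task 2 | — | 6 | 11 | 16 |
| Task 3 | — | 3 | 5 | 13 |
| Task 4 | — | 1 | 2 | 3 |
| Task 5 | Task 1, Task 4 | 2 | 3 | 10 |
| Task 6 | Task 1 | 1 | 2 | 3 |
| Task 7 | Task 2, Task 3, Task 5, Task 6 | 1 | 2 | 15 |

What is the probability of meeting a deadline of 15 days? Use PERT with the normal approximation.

0.145

te_Task 1 = (5 + 4·10 + 21)/6 = 66/6 = 11; σ²_Task 1 = ((21−5)/6)² = 7.111
te_Task 2 = (6 + 4·11 + 16)/6 = 66/6 = 11; σ²_Task 2 = ((16−6)/6)² = 2.778
te_Task 3 = (3 + 4·5 + 13)/6 = 36/6 = 6; σ²_Task 3 = ((13−3)/6)² = 2.778
te_Task 4 = (1 + 4·2 + 3)/6 = 12/6 = 2; σ²_Task 4 = ((3−1)/6)² = 0.111
te_Task 5 = (2 + 4·3 + 10)/6 = 24/6 = 4; σ²_Task 5 = ((10−2)/6)² = 1.778
te_Task 6 = (1 + 4·2 + 3)/6 = 12/6 = 2; σ²_Task 6 = ((3−1)/6)² = 0.111
te_Task 7 = (1 + 4·2 + 15)/6 = 24/6 = 4; σ²_Task 7 = ((15−1)/6)² = 5.444

Forward pass:
ES_Task 1 = 0; EF_Task 1 = 11
ES_Task 2 = 0; EF_Task 2 = 11
ES_Task 3 = 0; EF_Task 3 = 6
ES_Task 4 = 0; EF_Task 4 = 2
ES_Task 5 = max(EF_Task 1=11, EF_Task 4=2) = 11; EF_Task 5 = 11+4 = 15
ES_Task 6 = 11; EF_Task 6 = 11+2 = 13
ES_Task 7 = max(EF_Task 2=11, EF_Task 3=6, EF_Task 5=15, EF_Task 6=13) = 15; EF_Task 7 = 15+4 = 19
Expected project duration μ = 19 days. Critical path: Task 1 → Task 5 → Task 7.

Variance along critical path = 7.111 + 1.778 + 5.444 = 14.333; σ = √14.333 = 3.786 days.
Z = (15 − 19) / 3.786 = -1.057
P(T ≤ 15) = Φ(-1.057) ≈ 0.145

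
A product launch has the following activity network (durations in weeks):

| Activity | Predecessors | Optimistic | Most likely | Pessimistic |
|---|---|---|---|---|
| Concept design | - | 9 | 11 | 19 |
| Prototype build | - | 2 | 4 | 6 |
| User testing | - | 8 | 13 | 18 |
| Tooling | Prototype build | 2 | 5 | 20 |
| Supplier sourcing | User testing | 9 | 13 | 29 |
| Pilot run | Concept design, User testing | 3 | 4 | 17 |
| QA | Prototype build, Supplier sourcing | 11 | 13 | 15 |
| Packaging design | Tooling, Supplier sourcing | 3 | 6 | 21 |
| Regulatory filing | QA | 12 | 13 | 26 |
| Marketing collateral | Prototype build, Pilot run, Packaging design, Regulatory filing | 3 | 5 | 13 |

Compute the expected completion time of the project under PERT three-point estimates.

te_Concept design = (9 + 4·11 + 19)/6 = 72/6 = 12
te_Prototype build = (2 + 4·4 + 6)/6 = 24/6 = 4
te_User testing = (8 + 4·13 + 18)/6 = 78/6 = 13
te_Tooling = (2 + 4·5 + 20)/6 = 42/6 = 7
te_Supplier sourcing = (9 + 4·13 + 29)/6 = 90/6 = 15
te_Pilot run = (3 + 4·4 + 17)/6 = 36/6 = 6
te_QA = (11 + 4·13 + 15)/6 = 78/6 = 13
te_Packaging design = (3 + 4·6 + 21)/6 = 48/6 = 8
te_Regulatory filing = (12 + 4·13 + 26)/6 = 90/6 = 15
te_Marketing collateral = (3 + 4·5 + 13)/6 = 36/6 = 6

Forward pass:
ES_Concept design = 0; EF_Concept design = 12
ES_Prototype build = 0; EF_Prototype build = 4
ES_User testing = 0; EF_User testing = 13
ES_Tooling = 4; EF_Tooling = 4+7 = 11
ES_Supplier sourcing = 13; EF_Supplier sourcing = 13+15 = 28
ES_Pilot run = max(EF_Concept design=12, EF_User testing=13) = 13; EF_Pilot run = 13+6 = 19
ES_QA = max(EF_Prototype build=4, EF_Supplier sourcing=28) = 28; EF_QA = 28+13 = 41
ES_Packaging design = max(EF_Tooling=11, EF_Supplier sourcing=28) = 28; EF_Packaging design = 28+8 = 36
ES_Regulatory filing = 41; EF_Regulatory filing = 41+15 = 56
ES_Marketing collateral = max(EF_Prototype build=4, EF_Pilot run=19, EF_Packaging design=36, EF_Regulatory filing=56) = 56; EF_Marketing collateral = 56+6 = 62
Expected project duration μ = 62 weeks. Critical path: User testing → Supplier sourcing → QA → Regulatory filing → Marketing collateral.

62 weeks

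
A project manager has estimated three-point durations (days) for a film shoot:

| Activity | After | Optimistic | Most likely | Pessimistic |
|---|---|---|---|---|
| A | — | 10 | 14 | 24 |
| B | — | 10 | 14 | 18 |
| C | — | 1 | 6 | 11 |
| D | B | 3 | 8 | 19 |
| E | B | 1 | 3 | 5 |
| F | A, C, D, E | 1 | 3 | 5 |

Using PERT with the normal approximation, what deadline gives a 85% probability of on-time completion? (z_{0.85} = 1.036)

29.2 days

te_A = (10 + 4·14 + 24)/6 = 90/6 = 15; σ²_A = ((24−10)/6)² = 5.444
te_B = (10 + 4·14 + 18)/6 = 84/6 = 14; σ²_B = ((18−10)/6)² = 1.778
te_C = (1 + 4·6 + 11)/6 = 36/6 = 6; σ²_C = ((11−1)/6)² = 2.778
te_D = (3 + 4·8 + 19)/6 = 54/6 = 9; σ²_D = ((19−3)/6)² = 7.111
te_E = (1 + 4·3 + 5)/6 = 18/6 = 3; σ²_E = ((5−1)/6)² = 0.444
te_F = (1 + 4·3 + 5)/6 = 18/6 = 3; σ²_F = ((5−1)/6)² = 0.444

Forward pass:
ES_A = 0; EF_A = 15
ES_B = 0; EF_B = 14
ES_C = 0; EF_C = 6
ES_D = 14; EF_D = 14+9 = 23
ES_E = 14; EF_E = 14+3 = 17
ES_F = max(EF_A=15, EF_C=6, EF_D=23, EF_E=17) = 23; EF_F = 23+3 = 26
Expected project duration μ = 26 days. Critical path: B → D → F.

Variance along critical path = 1.778 + 7.111 + 0.444 = 9.333; σ = 3.055 days.
D = μ + z·σ = 26 + 1.036·3.055 = 29.2 days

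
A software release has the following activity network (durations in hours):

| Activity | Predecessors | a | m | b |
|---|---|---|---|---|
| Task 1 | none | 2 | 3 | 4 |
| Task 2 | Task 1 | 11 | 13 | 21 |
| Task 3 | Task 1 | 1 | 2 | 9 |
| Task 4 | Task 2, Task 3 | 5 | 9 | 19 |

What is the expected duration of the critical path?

te_Task 1 = (2 + 4·3 + 4)/6 = 18/6 = 3
te_Task 2 = (11 + 4·13 + 21)/6 = 84/6 = 14
te_Task 3 = (1 + 4·2 + 9)/6 = 18/6 = 3
te_Task 4 = (5 + 4·9 + 19)/6 = 60/6 = 10

Forward pass:
ES_Task 1 = 0; EF_Task 1 = 3
ES_Task 2 = 3; EF_Task 2 = 3+14 = 17
ES_Task 3 = 3; EF_Task 3 = 3+3 = 6
ES_Task 4 = max(EF_Task 2=17, EF_Task 3=6) = 17; EF_Task 4 = 17+10 = 27
Expected project duration μ = 27 hours. Critical path: Task 1 → Task 2 → Task 4.

27 hours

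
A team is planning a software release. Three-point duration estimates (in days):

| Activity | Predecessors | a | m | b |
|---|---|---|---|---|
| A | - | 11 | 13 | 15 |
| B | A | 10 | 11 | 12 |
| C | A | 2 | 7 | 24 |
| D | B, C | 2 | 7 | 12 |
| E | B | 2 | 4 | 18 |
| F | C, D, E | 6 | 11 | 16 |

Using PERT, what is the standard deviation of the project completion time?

te_A = (11 + 4·13 + 15)/6 = 78/6 = 13; σ²_A = ((15−11)/6)² = 0.444
te_B = (10 + 4·11 + 12)/6 = 66/6 = 11; σ²_B = ((12−10)/6)² = 0.111
te_C = (2 + 4·7 + 24)/6 = 54/6 = 9; σ²_C = ((24−2)/6)² = 13.444
te_D = (2 + 4·7 + 12)/6 = 42/6 = 7; σ²_D = ((12−2)/6)² = 2.778
te_E = (2 + 4·4 + 18)/6 = 36/6 = 6; σ²_E = ((18−2)/6)² = 7.111
te_F = (6 + 4·11 + 16)/6 = 66/6 = 11; σ²_F = ((16−6)/6)² = 2.778

Forward pass:
ES_A = 0; EF_A = 13
ES_B = 13; EF_B = 13+11 = 24
ES_C = 13; EF_C = 13+9 = 22
ES_D = max(EF_B=24, EF_C=22) = 24; EF_D = 24+7 = 31
ES_E = 24; EF_E = 24+6 = 30
ES_F = max(EF_C=22, EF_D=31, EF_E=30) = 31; EF_F = 31+11 = 42
Expected project duration μ = 42 days. Critical path: A → B → D → F.

Variance along critical path = 0.444 + 0.111 + 2.778 + 2.778 = 6.111
σ = √6.111 = 2.472 days

2.47 days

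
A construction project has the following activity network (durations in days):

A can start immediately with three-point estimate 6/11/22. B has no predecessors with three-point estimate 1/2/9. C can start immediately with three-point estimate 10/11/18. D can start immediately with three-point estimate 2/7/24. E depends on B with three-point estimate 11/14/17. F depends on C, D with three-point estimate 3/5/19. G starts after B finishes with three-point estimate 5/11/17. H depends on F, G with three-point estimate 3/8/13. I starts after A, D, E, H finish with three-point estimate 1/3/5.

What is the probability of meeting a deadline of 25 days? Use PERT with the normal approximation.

te_A = (6 + 4·11 + 22)/6 = 72/6 = 12; σ²_A = ((22−6)/6)² = 7.111
te_B = (1 + 4·2 + 9)/6 = 18/6 = 3; σ²_B = ((9−1)/6)² = 1.778
te_C = (10 + 4·11 + 18)/6 = 72/6 = 12; σ²_C = ((18−10)/6)² = 1.778
te_D = (2 + 4·7 + 24)/6 = 54/6 = 9; σ²_D = ((24−2)/6)² = 13.444
te_E = (11 + 4·14 + 17)/6 = 84/6 = 14; σ²_E = ((17−11)/6)² = 1.000
te_F = (3 + 4·5 + 19)/6 = 42/6 = 7; σ²_F = ((19−3)/6)² = 7.111
te_G = (5 + 4·11 + 17)/6 = 66/6 = 11; σ²_G = ((17−5)/6)² = 4.000
te_H = (3 + 4·8 + 13)/6 = 48/6 = 8; σ²_H = ((13−3)/6)² = 2.778
te_I = (1 + 4·3 + 5)/6 = 18/6 = 3; σ²_I = ((5−1)/6)² = 0.444

Forward pass:
ES_A = 0; EF_A = 12
ES_B = 0; EF_B = 3
ES_C = 0; EF_C = 12
ES_D = 0; EF_D = 9
ES_E = 3; EF_E = 3+14 = 17
ES_F = max(EF_C=12, EF_D=9) = 12; EF_F = 12+7 = 19
ES_G = 3; EF_G = 3+11 = 14
ES_H = max(EF_F=19, EF_G=14) = 19; EF_H = 19+8 = 27
ES_I = max(EF_A=12, EF_D=9, EF_E=17, EF_H=27) = 27; EF_I = 27+3 = 30
Expected project duration μ = 30 days. Critical path: C → F → H → I.

Variance along critical path = 1.778 + 7.111 + 2.778 + 0.444 = 12.111; σ = √12.111 = 3.480 days.
Z = (25 − 30) / 3.480 = -1.437
P(T ≤ 25) = Φ(-1.437) ≈ 0.075

0.075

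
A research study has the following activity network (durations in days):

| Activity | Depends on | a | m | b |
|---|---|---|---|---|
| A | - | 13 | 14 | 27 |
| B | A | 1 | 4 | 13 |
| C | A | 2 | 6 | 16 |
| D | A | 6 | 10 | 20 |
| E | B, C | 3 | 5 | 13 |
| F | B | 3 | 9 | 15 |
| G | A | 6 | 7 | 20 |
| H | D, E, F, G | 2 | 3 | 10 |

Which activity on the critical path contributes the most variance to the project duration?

A

te_A = (13 + 4·14 + 27)/6 = 96/6 = 16; σ²_A = ((27−13)/6)² = 5.444
te_B = (1 + 4·4 + 13)/6 = 30/6 = 5; σ²_B = ((13−1)/6)² = 4.000
te_C = (2 + 4·6 + 16)/6 = 42/6 = 7; σ²_C = ((16−2)/6)² = 5.444
te_D = (6 + 4·10 + 20)/6 = 66/6 = 11; σ²_D = ((20−6)/6)² = 5.444
te_E = (3 + 4·5 + 13)/6 = 36/6 = 6; σ²_E = ((13−3)/6)² = 2.778
te_F = (3 + 4·9 + 15)/6 = 54/6 = 9; σ²_F = ((15−3)/6)² = 4.000
te_G = (6 + 4·7 + 20)/6 = 54/6 = 9; σ²_G = ((20−6)/6)² = 5.444
te_H = (2 + 4·3 + 10)/6 = 24/6 = 4; σ²_H = ((10−2)/6)² = 1.778

Forward pass:
ES_A = 0; EF_A = 16
ES_B = 16; EF_B = 16+5 = 21
ES_C = 16; EF_C = 16+7 = 23
ES_D = 16; EF_D = 16+11 = 27
ES_E = max(EF_B=21, EF_C=23) = 23; EF_E = 23+6 = 29
ES_F = 21; EF_F = 21+9 = 30
ES_G = 16; EF_G = 16+9 = 25
ES_H = max(EF_D=27, EF_E=29, EF_F=30, EF_G=25) = 30; EF_H = 30+4 = 34
Expected project duration μ = 34 days. Critical path: A → B → F → H.

Variances on critical path: σ²_A=5.444, σ²_B=4.000, σ²_F=4.000, σ²_H=1.778.
Largest is σ²_A = 5.444.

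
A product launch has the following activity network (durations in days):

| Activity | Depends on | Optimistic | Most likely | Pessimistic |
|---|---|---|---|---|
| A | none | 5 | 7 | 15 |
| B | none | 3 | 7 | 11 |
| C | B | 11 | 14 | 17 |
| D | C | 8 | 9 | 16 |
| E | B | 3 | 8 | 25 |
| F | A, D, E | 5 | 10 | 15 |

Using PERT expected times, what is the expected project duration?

te_A = (5 + 4·7 + 15)/6 = 48/6 = 8
te_B = (3 + 4·7 + 11)/6 = 42/6 = 7
te_C = (11 + 4·14 + 17)/6 = 84/6 = 14
te_D = (8 + 4·9 + 16)/6 = 60/6 = 10
te_E = (3 + 4·8 + 25)/6 = 60/6 = 10
te_F = (5 + 4·10 + 15)/6 = 60/6 = 10

Forward pass:
ES_A = 0; EF_A = 8
ES_B = 0; EF_B = 7
ES_C = 7; EF_C = 7+14 = 21
ES_D = 21; EF_D = 21+10 = 31
ES_E = 7; EF_E = 7+10 = 17
ES_F = max(EF_A=8, EF_D=31, EF_E=17) = 31; EF_F = 31+10 = 41
Expected project duration μ = 41 days. Critical path: B → C → D → F.

41 days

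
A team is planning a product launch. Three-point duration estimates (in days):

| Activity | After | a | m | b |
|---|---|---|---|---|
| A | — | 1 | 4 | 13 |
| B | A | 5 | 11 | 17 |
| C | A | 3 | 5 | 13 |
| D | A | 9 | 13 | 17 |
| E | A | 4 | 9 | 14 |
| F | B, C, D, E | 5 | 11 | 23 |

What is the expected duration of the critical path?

30 days

te_A = (1 + 4·4 + 13)/6 = 30/6 = 5
te_B = (5 + 4·11 + 17)/6 = 66/6 = 11
te_C = (3 + 4·5 + 13)/6 = 36/6 = 6
te_D = (9 + 4·13 + 17)/6 = 78/6 = 13
te_E = (4 + 4·9 + 14)/6 = 54/6 = 9
te_F = (5 + 4·11 + 23)/6 = 72/6 = 12

Forward pass:
ES_A = 0; EF_A = 5
ES_B = 5; EF_B = 5+11 = 16
ES_C = 5; EF_C = 5+6 = 11
ES_D = 5; EF_D = 5+13 = 18
ES_E = 5; EF_E = 5+9 = 14
ES_F = max(EF_B=16, EF_C=11, EF_D=18, EF_E=14) = 18; EF_F = 18+12 = 30
Expected project duration μ = 30 days. Critical path: A → D → F.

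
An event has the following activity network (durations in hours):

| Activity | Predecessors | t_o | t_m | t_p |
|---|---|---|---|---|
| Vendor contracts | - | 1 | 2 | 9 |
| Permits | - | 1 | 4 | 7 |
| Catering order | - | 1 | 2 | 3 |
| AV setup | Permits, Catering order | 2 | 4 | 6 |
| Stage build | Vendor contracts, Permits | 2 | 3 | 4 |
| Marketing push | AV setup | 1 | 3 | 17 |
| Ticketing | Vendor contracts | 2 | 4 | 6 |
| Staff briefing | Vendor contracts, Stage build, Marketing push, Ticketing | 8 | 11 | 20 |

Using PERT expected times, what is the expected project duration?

25 hours

te_Vendor contracts = (1 + 4·2 + 9)/6 = 18/6 = 3
te_Permits = (1 + 4·4 + 7)/6 = 24/6 = 4
te_Catering order = (1 + 4·2 + 3)/6 = 12/6 = 2
te_AV setup = (2 + 4·4 + 6)/6 = 24/6 = 4
te_Stage build = (2 + 4·3 + 4)/6 = 18/6 = 3
te_Marketing push = (1 + 4·3 + 17)/6 = 30/6 = 5
te_Ticketing = (2 + 4·4 + 6)/6 = 24/6 = 4
te_Staff briefing = (8 + 4·11 + 20)/6 = 72/6 = 12

Forward pass:
ES_Vendor contracts = 0; EF_Vendor contracts = 3
ES_Permits = 0; EF_Permits = 4
ES_Catering order = 0; EF_Catering order = 2
ES_AV setup = max(EF_Permits=4, EF_Catering order=2) = 4; EF_AV setup = 4+4 = 8
ES_Stage build = max(EF_Vendor contracts=3, EF_Permits=4) = 4; EF_Stage build = 4+3 = 7
ES_Marketing push = 8; EF_Marketing push = 8+5 = 13
ES_Ticketing = 3; EF_Ticketing = 3+4 = 7
ES_Staff briefing = max(EF_Vendor contracts=3, EF_Stage build=7, EF_Marketing push=13, EF_Ticketing=7) = 13; EF_Staff briefing = 13+12 = 25
Expected project duration μ = 25 hours. Critical path: Permits → AV setup → Marketing push → Staff briefing.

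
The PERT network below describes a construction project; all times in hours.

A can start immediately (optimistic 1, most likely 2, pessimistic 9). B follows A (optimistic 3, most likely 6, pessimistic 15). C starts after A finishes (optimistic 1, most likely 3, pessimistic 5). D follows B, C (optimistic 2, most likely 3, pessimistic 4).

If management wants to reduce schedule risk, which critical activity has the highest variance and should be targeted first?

te_A = (1 + 4·2 + 9)/6 = 18/6 = 3; σ²_A = ((9−1)/6)² = 1.778
te_B = (3 + 4·6 + 15)/6 = 42/6 = 7; σ²_B = ((15−3)/6)² = 4.000
te_C = (1 + 4·3 + 5)/6 = 18/6 = 3; σ²_C = ((5−1)/6)² = 0.444
te_D = (2 + 4·3 + 4)/6 = 18/6 = 3; σ²_D = ((4−2)/6)² = 0.111

Forward pass:
ES_A = 0; EF_A = 3
ES_B = 3; EF_B = 3+7 = 10
ES_C = 3; EF_C = 3+3 = 6
ES_D = max(EF_B=10, EF_C=6) = 10; EF_D = 10+3 = 13
Expected project duration μ = 13 hours. Critical path: A → B → D.

Variances on critical path: σ²_A=1.778, σ²_B=4.000, σ²_D=0.111.
Largest is σ²_B = 4.000.

B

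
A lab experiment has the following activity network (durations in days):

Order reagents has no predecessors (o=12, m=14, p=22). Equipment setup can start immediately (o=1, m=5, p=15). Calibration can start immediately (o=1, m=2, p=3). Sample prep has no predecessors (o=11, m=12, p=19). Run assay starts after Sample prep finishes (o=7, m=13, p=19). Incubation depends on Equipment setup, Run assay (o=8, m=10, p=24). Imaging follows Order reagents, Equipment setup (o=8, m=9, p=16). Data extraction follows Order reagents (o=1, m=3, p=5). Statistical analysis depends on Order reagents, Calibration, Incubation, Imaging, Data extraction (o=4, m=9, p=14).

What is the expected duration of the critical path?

te_Order reagents = (12 + 4·14 + 22)/6 = 90/6 = 15
te_Equipment setup = (1 + 4·5 + 15)/6 = 36/6 = 6
te_Calibration = (1 + 4·2 + 3)/6 = 12/6 = 2
te_Sample prep = (11 + 4·12 + 19)/6 = 78/6 = 13
te_Run assay = (7 + 4·13 + 19)/6 = 78/6 = 13
te_Incubation = (8 + 4·10 + 24)/6 = 72/6 = 12
te_Imaging = (8 + 4·9 + 16)/6 = 60/6 = 10
te_Data extraction = (1 + 4·3 + 5)/6 = 18/6 = 3
te_Statistical analysis = (4 + 4·9 + 14)/6 = 54/6 = 9

Forward pass:
ES_Order reagents = 0; EF_Order reagents = 15
ES_Equipment setup = 0; EF_Equipment setup = 6
ES_Calibration = 0; EF_Calibration = 2
ES_Sample prep = 0; EF_Sample prep = 13
ES_Run assay = 13; EF_Run assay = 13+13 = 26
ES_Incubation = max(EF_Equipment setup=6, EF_Run assay=26) = 26; EF_Incubation = 26+12 = 38
ES_Imaging = max(EF_Order reagents=15, EF_Equipment setup=6) = 15; EF_Imaging = 15+10 = 25
ES_Data extraction = 15; EF_Data extraction = 15+3 = 18
ES_Statistical analysis = max(EF_Order reagents=15, EF_Calibration=2, EF_Incubation=38, EF_Imaging=25, EF_Data extraction=18) = 38; EF_Statistical analysis = 38+9 = 47
Expected project duration μ = 47 days. Critical path: Sample prep → Run assay → Incubation → Statistical analysis.

47 days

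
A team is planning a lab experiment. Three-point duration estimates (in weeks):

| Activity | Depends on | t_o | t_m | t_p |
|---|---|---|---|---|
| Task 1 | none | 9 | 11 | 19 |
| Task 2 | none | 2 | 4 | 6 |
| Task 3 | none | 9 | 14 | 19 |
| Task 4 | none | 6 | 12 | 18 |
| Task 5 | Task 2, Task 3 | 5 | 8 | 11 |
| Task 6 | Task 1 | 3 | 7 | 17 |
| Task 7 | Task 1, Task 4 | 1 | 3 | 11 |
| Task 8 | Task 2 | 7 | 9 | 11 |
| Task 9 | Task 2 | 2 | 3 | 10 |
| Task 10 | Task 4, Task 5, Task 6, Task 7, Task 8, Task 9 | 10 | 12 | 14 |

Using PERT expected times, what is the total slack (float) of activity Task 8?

9 weeks

te_Task 1 = (9 + 4·11 + 19)/6 = 72/6 = 12
te_Task 2 = (2 + 4·4 + 6)/6 = 24/6 = 4
te_Task 3 = (9 + 4·14 + 19)/6 = 84/6 = 14
te_Task 4 = (6 + 4·12 + 18)/6 = 72/6 = 12
te_Task 5 = (5 + 4·8 + 11)/6 = 48/6 = 8
te_Task 6 = (3 + 4·7 + 17)/6 = 48/6 = 8
te_Task 7 = (1 + 4·3 + 11)/6 = 24/6 = 4
te_Task 8 = (7 + 4·9 + 11)/6 = 54/6 = 9
te_Task 9 = (2 + 4·3 + 10)/6 = 24/6 = 4
te_Task 10 = (10 + 4·12 + 14)/6 = 72/6 = 12

Forward pass:
ES_Task 1 = 0; EF_Task 1 = 12
ES_Task 2 = 0; EF_Task 2 = 4
ES_Task 3 = 0; EF_Task 3 = 14
ES_Task 4 = 0; EF_Task 4 = 12
ES_Task 5 = max(EF_Task 2=4, EF_Task 3=14) = 14; EF_Task 5 = 14+8 = 22
ES_Task 6 = 12; EF_Task 6 = 12+8 = 20
ES_Task 7 = max(EF_Task 1=12, EF_Task 4=12) = 12; EF_Task 7 = 12+4 = 16
ES_Task 8 = 4; EF_Task 8 = 4+9 = 13
ES_Task 9 = 4; EF_Task 9 = 4+4 = 8
ES_Task 10 = max(EF_Task 4=12, EF_Task 5=22, EF_Task 6=20, EF_Task 7=16, EF_Task 8=13, EF_Task 9=8) = 22; EF_Task 10 = 22+12 = 34
Expected project duration μ = 34 weeks. Critical path: Task 3 → Task 5 → Task 10.

Backward pass:
LF_Task 10 = 34; LS_Task 10 = 34−12 = 22
LF_Task 9 = LS_Task 10 = 22; LS_Task 9 = 22−4 = 18
LF_Task 8 = LS_Task 10 = 22; LS_Task 8 = 22−9 = 13
LF_Task 7 = LS_Task 10 = 22; LS_Task 7 = 22−4 = 18
LF_Task 6 = LS_Task 10 = 22; LS_Task 6 = 22−8 = 14
LF_Task 5 = LS_Task 10 = 22; LS_Task 5 = 22−8 = 14
LF_Task 4 = min(LS_Task 7=18, LS_Task 10=22) = 18; LS_Task 4 = 18−12 = 6
LF_Task 3 = LS_Task 5 = 14; LS_Task 3 = 14−14 = 0
LF_Task 2 = min(LS_Task 5=14, LS_Task 8=13, LS_Task 9=18) = 13; LS_Task 2 = 13−4 = 9
LF_Task 1 = min(LS_Task 6=14, LS_Task 7=18) = 14; LS_Task 1 = 14−12 = 2
Slack_Task 8 = LS_Task 8 − ES_Task 8 = 13 − 4 = 9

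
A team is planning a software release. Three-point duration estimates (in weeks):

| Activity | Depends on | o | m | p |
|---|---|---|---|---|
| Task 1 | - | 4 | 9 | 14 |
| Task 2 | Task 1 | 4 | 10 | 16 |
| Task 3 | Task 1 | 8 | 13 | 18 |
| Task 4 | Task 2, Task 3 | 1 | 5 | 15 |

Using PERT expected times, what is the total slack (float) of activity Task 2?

3 weeks

te_Task 1 = (4 + 4·9 + 14)/6 = 54/6 = 9
te_Task 2 = (4 + 4·10 + 16)/6 = 60/6 = 10
te_Task 3 = (8 + 4·13 + 18)/6 = 78/6 = 13
te_Task 4 = (1 + 4·5 + 15)/6 = 36/6 = 6

Forward pass:
ES_Task 1 = 0; EF_Task 1 = 9
ES_Task 2 = 9; EF_Task 2 = 9+10 = 19
ES_Task 3 = 9; EF_Task 3 = 9+13 = 22
ES_Task 4 = max(EF_Task 2=19, EF_Task 3=22) = 22; EF_Task 4 = 22+6 = 28
Expected project duration μ = 28 weeks. Critical path: Task 1 → Task 3 → Task 4.

Backward pass:
LF_Task 4 = 28; LS_Task 4 = 28−6 = 22
LF_Task 3 = LS_Task 4 = 22; LS_Task 3 = 22−13 = 9
LF_Task 2 = LS_Task 4 = 22; LS_Task 2 = 22−10 = 12
LF_Task 1 = min(LS_Task 2=12, LS_Task 3=9) = 9; LS_Task 1 = 9−9 = 0
Slack_Task 2 = LS_Task 2 − ES_Task 2 = 12 − 9 = 3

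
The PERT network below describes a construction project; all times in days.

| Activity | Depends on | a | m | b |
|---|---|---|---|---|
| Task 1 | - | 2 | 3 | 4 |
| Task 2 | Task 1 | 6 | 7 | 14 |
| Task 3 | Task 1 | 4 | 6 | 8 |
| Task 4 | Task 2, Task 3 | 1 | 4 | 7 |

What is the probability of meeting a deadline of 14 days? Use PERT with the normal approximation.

0.278

te_Task 1 = (2 + 4·3 + 4)/6 = 18/6 = 3; σ²_Task 1 = ((4−2)/6)² = 0.111
te_Task 2 = (6 + 4·7 + 14)/6 = 48/6 = 8; σ²_Task 2 = ((14−6)/6)² = 1.778
te_Task 3 = (4 + 4·6 + 8)/6 = 36/6 = 6; σ²_Task 3 = ((8−4)/6)² = 0.444
te_Task 4 = (1 + 4·4 + 7)/6 = 24/6 = 4; σ²_Task 4 = ((7−1)/6)² = 1.000

Forward pass:
ES_Task 1 = 0; EF_Task 1 = 3
ES_Task 2 = 3; EF_Task 2 = 3+8 = 11
ES_Task 3 = 3; EF_Task 3 = 3+6 = 9
ES_Task 4 = max(EF_Task 2=11, EF_Task 3=9) = 11; EF_Task 4 = 11+4 = 15
Expected project duration μ = 15 days. Critical path: Task 1 → Task 2 → Task 4.

Variance along critical path = 0.111 + 1.778 + 1.000 = 2.889; σ = √2.889 = 1.700 days.
Z = (14 − 15) / 1.700 = -0.588
P(T ≤ 14) = Φ(-0.588) ≈ 0.278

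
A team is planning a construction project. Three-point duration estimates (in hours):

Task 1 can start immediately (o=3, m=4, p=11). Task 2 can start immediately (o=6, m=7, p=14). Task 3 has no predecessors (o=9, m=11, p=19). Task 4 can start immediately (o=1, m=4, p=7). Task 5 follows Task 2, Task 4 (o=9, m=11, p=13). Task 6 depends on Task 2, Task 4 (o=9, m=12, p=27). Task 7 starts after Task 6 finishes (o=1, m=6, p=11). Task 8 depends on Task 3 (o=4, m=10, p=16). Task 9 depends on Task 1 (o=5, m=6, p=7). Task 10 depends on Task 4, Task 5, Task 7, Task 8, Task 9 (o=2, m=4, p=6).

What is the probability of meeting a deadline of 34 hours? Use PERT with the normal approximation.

0.704

te_Task 1 = (3 + 4·4 + 11)/6 = 30/6 = 5; σ²_Task 1 = ((11−3)/6)² = 1.778
te_Task 2 = (6 + 4·7 + 14)/6 = 48/6 = 8; σ²_Task 2 = ((14−6)/6)² = 1.778
te_Task 3 = (9 + 4·11 + 19)/6 = 72/6 = 12; σ²_Task 3 = ((19−9)/6)² = 2.778
te_Task 4 = (1 + 4·4 + 7)/6 = 24/6 = 4; σ²_Task 4 = ((7−1)/6)² = 1.000
te_Task 5 = (9 + 4·11 + 13)/6 = 66/6 = 11; σ²_Task 5 = ((13−9)/6)² = 0.444
te_Task 6 = (9 + 4·12 + 27)/6 = 84/6 = 14; σ²_Task 6 = ((27−9)/6)² = 9.000
te_Task 7 = (1 + 4·6 + 11)/6 = 36/6 = 6; σ²_Task 7 = ((11−1)/6)² = 2.778
te_Task 8 = (4 + 4·10 + 16)/6 = 60/6 = 10; σ²_Task 8 = ((16−4)/6)² = 4.000
te_Task 9 = (5 + 4·6 + 7)/6 = 36/6 = 6; σ²_Task 9 = ((7−5)/6)² = 0.111
te_Task 10 = (2 + 4·4 + 6)/6 = 24/6 = 4; σ²_Task 10 = ((6−2)/6)² = 0.444

Forward pass:
ES_Task 1 = 0; EF_Task 1 = 5
ES_Task 2 = 0; EF_Task 2 = 8
ES_Task 3 = 0; EF_Task 3 = 12
ES_Task 4 = 0; EF_Task 4 = 4
ES_Task 5 = max(EF_Task 2=8, EF_Task 4=4) = 8; EF_Task 5 = 8+11 = 19
ES_Task 6 = max(EF_Task 2=8, EF_Task 4=4) = 8; EF_Task 6 = 8+14 = 22
ES_Task 7 = 22; EF_Task 7 = 22+6 = 28
ES_Task 8 = 12; EF_Task 8 = 12+10 = 22
ES_Task 9 = 5; EF_Task 9 = 5+6 = 11
ES_Task 10 = max(EF_Task 4=4, EF_Task 5=19, EF_Task 7=28, EF_Task 8=22, EF_Task 9=11) = 28; EF_Task 10 = 28+4 = 32
Expected project duration μ = 32 hours. Critical path: Task 2 → Task 6 → Task 7 → Task 10.

Variance along critical path = 1.778 + 9.000 + 2.778 + 0.444 = 14.000; σ = √14.000 = 3.742 hours.
Z = (34 − 32) / 3.742 = 0.535
P(T ≤ 34) = Φ(0.535) ≈ 0.704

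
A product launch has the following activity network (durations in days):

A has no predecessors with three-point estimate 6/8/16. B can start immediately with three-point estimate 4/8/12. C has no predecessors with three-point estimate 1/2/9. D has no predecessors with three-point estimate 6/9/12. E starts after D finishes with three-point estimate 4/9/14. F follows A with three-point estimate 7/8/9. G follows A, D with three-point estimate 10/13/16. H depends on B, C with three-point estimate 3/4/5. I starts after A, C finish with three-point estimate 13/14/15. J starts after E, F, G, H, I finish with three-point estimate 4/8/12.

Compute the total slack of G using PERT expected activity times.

1 days

te_A = (6 + 4·8 + 16)/6 = 54/6 = 9
te_B = (4 + 4·8 + 12)/6 = 48/6 = 8
te_C = (1 + 4·2 + 9)/6 = 18/6 = 3
te_D = (6 + 4·9 + 12)/6 = 54/6 = 9
te_E = (4 + 4·9 + 14)/6 = 54/6 = 9
te_F = (7 + 4·8 + 9)/6 = 48/6 = 8
te_G = (10 + 4·13 + 16)/6 = 78/6 = 13
te_H = (3 + 4·4 + 5)/6 = 24/6 = 4
te_I = (13 + 4·14 + 15)/6 = 84/6 = 14
te_J = (4 + 4·8 + 12)/6 = 48/6 = 8

Forward pass:
ES_A = 0; EF_A = 9
ES_B = 0; EF_B = 8
ES_C = 0; EF_C = 3
ES_D = 0; EF_D = 9
ES_E = 9; EF_E = 9+9 = 18
ES_F = 9; EF_F = 9+8 = 17
ES_G = max(EF_A=9, EF_D=9) = 9; EF_G = 9+13 = 22
ES_H = max(EF_B=8, EF_C=3) = 8; EF_H = 8+4 = 12
ES_I = max(EF_A=9, EF_C=3) = 9; EF_I = 9+14 = 23
ES_J = max(EF_E=18, EF_F=17, EF_G=22, EF_H=12, EF_I=23) = 23; EF_J = 23+8 = 31
Expected project duration μ = 31 days. Critical path: A → I → J.

Backward pass:
LF_J = 31; LS_J = 31−8 = 23
LF_I = LS_J = 23; LS_I = 23−14 = 9
LF_H = LS_J = 23; LS_H = 23−4 = 19
LF_G = LS_J = 23; LS_G = 23−13 = 10
LF_F = LS_J = 23; LS_F = 23−8 = 15
LF_E = LS_J = 23; LS_E = 23−9 = 14
LF_D = min(LS_E=14, LS_G=10) = 10; LS_D = 10−9 = 1
LF_C = min(LS_H=19, LS_I=9) = 9; LS_C = 9−3 = 6
LF_B = LS_H = 19; LS_B = 19−8 = 11
LF_A = min(LS_F=15, LS_G=10, LS_I=9) = 9; LS_A = 9−9 = 0
Slack_G = LS_G − ES_G = 10 − 9 = 1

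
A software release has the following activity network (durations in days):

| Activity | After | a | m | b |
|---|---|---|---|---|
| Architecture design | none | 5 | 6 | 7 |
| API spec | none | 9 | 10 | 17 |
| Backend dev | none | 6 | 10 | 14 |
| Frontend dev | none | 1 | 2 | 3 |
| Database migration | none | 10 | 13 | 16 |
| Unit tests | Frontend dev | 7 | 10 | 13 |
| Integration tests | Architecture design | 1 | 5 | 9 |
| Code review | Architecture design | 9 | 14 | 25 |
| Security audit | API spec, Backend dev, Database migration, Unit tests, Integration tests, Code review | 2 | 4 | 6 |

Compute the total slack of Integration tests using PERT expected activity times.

10 days

te_Architecture design = (5 + 4·6 + 7)/6 = 36/6 = 6
te_API spec = (9 + 4·10 + 17)/6 = 66/6 = 11
te_Backend dev = (6 + 4·10 + 14)/6 = 60/6 = 10
te_Frontend dev = (1 + 4·2 + 3)/6 = 12/6 = 2
te_Database migration = (10 + 4·13 + 16)/6 = 78/6 = 13
te_Unit tests = (7 + 4·10 + 13)/6 = 60/6 = 10
te_Integration tests = (1 + 4·5 + 9)/6 = 30/6 = 5
te_Code review = (9 + 4·14 + 25)/6 = 90/6 = 15
te_Security audit = (2 + 4·4 + 6)/6 = 24/6 = 4

Forward pass:
ES_Architecture design = 0; EF_Architecture design = 6
ES_API spec = 0; EF_API spec = 11
ES_Backend dev = 0; EF_Backend dev = 10
ES_Frontend dev = 0; EF_Frontend dev = 2
ES_Database migration = 0; EF_Database migration = 13
ES_Unit tests = 2; EF_Unit tests = 2+10 = 12
ES_Integration tests = 6; EF_Integration tests = 6+5 = 11
ES_Code review = 6; EF_Code review = 6+15 = 21
ES_Security audit = max(EF_API spec=11, EF_Backend dev=10, EF_Database migration=13, EF_Unit tests=12, EF_Integration tests=11, EF_Code review=21) = 21; EF_Security audit = 21+4 = 25
Expected project duration μ = 25 days. Critical path: Architecture design → Code review → Security audit.

Backward pass:
LF_Security audit = 25; LS_Security audit = 25−4 = 21
LF_Code review = LS_Security audit = 21; LS_Code review = 21−15 = 6
LF_Integration tests = LS_Security audit = 21; LS_Integration tests = 21−5 = 16
LF_Unit tests = LS_Security audit = 21; LS_Unit tests = 21−10 = 11
LF_Database migration = LS_Security audit = 21; LS_Database migration = 21−13 = 8
LF_Frontend dev = LS_Unit tests = 11; LS_Frontend dev = 11−2 = 9
LF_Backend dev = LS_Security audit = 21; LS_Backend dev = 21−10 = 11
LF_API spec = LS_Security audit = 21; LS_API spec = 21−11 = 10
LF_Architecture design = min(LS_Integration tests=16, LS_Code review=6) = 6; LS_Architecture design = 6−6 = 0
Slack_Integration tests = LS_Integration tests − ES_Integration tests = 16 − 6 = 10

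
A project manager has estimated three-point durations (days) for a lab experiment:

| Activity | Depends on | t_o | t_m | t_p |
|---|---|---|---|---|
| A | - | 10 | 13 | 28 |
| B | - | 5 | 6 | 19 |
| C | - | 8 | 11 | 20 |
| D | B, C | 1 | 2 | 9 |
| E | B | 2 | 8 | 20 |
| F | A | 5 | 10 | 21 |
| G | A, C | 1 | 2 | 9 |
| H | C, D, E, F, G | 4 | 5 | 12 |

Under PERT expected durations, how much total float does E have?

9 days

te_A = (10 + 4·13 + 28)/6 = 90/6 = 15
te_B = (5 + 4·6 + 19)/6 = 48/6 = 8
te_C = (8 + 4·11 + 20)/6 = 72/6 = 12
te_D = (1 + 4·2 + 9)/6 = 18/6 = 3
te_E = (2 + 4·8 + 20)/6 = 54/6 = 9
te_F = (5 + 4·10 + 21)/6 = 66/6 = 11
te_G = (1 + 4·2 + 9)/6 = 18/6 = 3
te_H = (4 + 4·5 + 12)/6 = 36/6 = 6

Forward pass:
ES_A = 0; EF_A = 15
ES_B = 0; EF_B = 8
ES_C = 0; EF_C = 12
ES_D = max(EF_B=8, EF_C=12) = 12; EF_D = 12+3 = 15
ES_E = 8; EF_E = 8+9 = 17
ES_F = 15; EF_F = 15+11 = 26
ES_G = max(EF_A=15, EF_C=12) = 15; EF_G = 15+3 = 18
ES_H = max(EF_C=12, EF_D=15, EF_E=17, EF_F=26, EF_G=18) = 26; EF_H = 26+6 = 32
Expected project duration μ = 32 days. Critical path: A → F → H.

Backward pass:
LF_H = 32; LS_H = 32−6 = 26
LF_G = LS_H = 26; LS_G = 26−3 = 23
LF_F = LS_H = 26; LS_F = 26−11 = 15
LF_E = LS_H = 26; LS_E = 26−9 = 17
LF_D = LS_H = 26; LS_D = 26−3 = 23
LF_C = min(LS_D=23, LS_G=23, LS_H=26) = 23; LS_C = 23−12 = 11
LF_B = min(LS_D=23, LS_E=17) = 17; LS_B = 17−8 = 9
LF_A = min(LS_F=15, LS_G=23) = 15; LS_A = 15−15 = 0
Slack_E = LS_E − ES_E = 17 − 8 = 9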